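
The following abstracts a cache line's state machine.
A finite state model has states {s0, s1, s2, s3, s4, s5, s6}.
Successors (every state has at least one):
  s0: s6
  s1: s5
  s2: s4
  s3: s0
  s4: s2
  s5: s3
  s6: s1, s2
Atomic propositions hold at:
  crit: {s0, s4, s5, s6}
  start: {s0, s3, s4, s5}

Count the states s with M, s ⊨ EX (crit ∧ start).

Sat(crit ∧ start) = {s0, s4, s5}
Sat(EX (crit ∧ start)) = {s : some successor in {s0, s4, s5}} = {s1, s2, s3}
|Sat(EX (crit ∧ start))| = |{s1, s2, s3}| = 3.

3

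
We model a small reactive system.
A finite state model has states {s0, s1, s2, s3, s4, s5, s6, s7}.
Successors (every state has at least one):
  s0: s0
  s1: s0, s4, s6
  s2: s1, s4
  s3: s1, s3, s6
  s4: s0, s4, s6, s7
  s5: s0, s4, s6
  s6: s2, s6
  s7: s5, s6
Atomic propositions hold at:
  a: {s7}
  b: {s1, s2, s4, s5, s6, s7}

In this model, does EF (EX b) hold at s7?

Sat(EX b) = {s : some successor in {s1, s2, s4, s5, s6, s7}} = {s1, s2, s3, s4, s5, s6, s7}
EF (EX b): least fixpoint, start Z0 = {s1, s2, s3, s4, s5, s6, s7}, add states with some successor in Z. Already a fixed point.
Sat(EF (EX b)) = {s1, s2, s3, s4, s5, s6, s7}
s7 ∈ Sat(EF (EX b)) = {s1, s2, s3, s4, s5, s6, s7}, so the formula holds at s7.

Yes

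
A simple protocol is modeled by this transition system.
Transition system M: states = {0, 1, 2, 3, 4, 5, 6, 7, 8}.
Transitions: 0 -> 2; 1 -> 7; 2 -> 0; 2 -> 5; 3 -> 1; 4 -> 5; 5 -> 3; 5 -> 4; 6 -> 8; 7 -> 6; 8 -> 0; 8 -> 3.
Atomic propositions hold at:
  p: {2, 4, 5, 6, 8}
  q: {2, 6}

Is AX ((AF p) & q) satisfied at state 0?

AF p: least fixpoint, start Z0 = {2, 4, 5, 6, 8}, add states with every successor in Z. Z1 = {0, 2, 4, 5, 6, 7, 8}; Z2 = {0, 1, 2, 4, 5, 6, 7, 8}; Z3 = {0, 1, 2, 3, 4, 5, 6, 7, 8}; fixed.
Sat(AF p) = {0, 1, 2, 3, 4, 5, 6, 7, 8}
Sat((AF p) & q) = {2, 6}
Sat(AX ((AF p) & q)) = {s : every successor in {2, 6}} = {0, 7}
0 ∈ Sat(AX ((AF p) & q)) = {0, 7}, so the formula holds at 0.

Yes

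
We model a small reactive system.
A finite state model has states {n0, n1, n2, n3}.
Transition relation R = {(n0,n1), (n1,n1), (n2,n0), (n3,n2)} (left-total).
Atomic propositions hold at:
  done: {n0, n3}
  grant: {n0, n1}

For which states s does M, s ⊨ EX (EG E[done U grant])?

E[done U grant]: least fixpoint, start Z0 = Sat(grant) = {n0, n1}, add states in Sat(done) with some successor in Z. Already a fixed point.
Sat(E[done U grant]) = {n0, n1}
EG E[done U grant]: greatest fixpoint, start Z0 = {n0, n1}, keep only states in Sat with some successor in Z. Already a fixed point.
Sat(EG E[done U grant]) = {n0, n1}
Sat(EX (EG E[done U grant])) = {s : some successor in {n0, n1}} = {n0, n1, n2}

{n0, n1, n2}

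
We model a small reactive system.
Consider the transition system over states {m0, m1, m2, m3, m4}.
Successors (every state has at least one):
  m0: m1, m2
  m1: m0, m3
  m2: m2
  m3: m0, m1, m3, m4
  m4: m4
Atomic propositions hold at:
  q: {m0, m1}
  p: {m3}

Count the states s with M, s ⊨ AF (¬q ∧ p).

1

Sat(¬q) = {m2, m3, m4}
Sat(¬q ∧ p) = {m3}
AF (¬q ∧ p): least fixpoint, start Z0 = {m3}, add states with every successor in Z. Already a fixed point.
Sat(AF (¬q ∧ p)) = {m3}
|Sat(AF (¬q ∧ p))| = |{m3}| = 1.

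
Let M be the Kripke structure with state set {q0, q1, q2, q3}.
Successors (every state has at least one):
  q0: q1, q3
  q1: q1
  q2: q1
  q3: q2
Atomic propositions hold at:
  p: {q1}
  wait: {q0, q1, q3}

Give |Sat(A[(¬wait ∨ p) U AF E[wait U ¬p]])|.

Sat(¬wait) = {q2}
Sat(¬wait ∨ p) = {q1, q2}
Sat(¬p) = {q0, q2, q3}
E[wait U ¬p]: least fixpoint, start Z0 = Sat(¬p) = {q0, q2, q3}, add states in Sat(wait) with some successor in Z. Already a fixed point.
Sat(E[wait U ¬p]) = {q0, q2, q3}
AF E[wait U ¬p]: least fixpoint, start Z0 = {q0, q2, q3}, add states with every successor in Z. Already a fixed point.
Sat(AF E[wait U ¬p]) = {q0, q2, q3}
A[(¬wait ∨ p) U AF E[wait U ¬p]]: least fixpoint, start Z0 = Sat(AF E[wait U ¬p]) = {q0, q2, q3}, add states in Sat(¬wait ∨ p) with every successor in Z. Already a fixed point.
Sat(A[(¬wait ∨ p) U AF E[wait U ¬p]]) = {q0, q2, q3}
|Sat(A[(¬wait ∨ p) U AF E[wait U ¬p]])| = |{q0, q2, q3}| = 3.

3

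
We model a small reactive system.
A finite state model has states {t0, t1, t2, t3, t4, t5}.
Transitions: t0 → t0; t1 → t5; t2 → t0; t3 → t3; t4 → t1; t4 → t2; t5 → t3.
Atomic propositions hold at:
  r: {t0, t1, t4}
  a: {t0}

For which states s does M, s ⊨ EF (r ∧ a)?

Sat(r ∧ a) = {t0}
EF (r ∧ a): least fixpoint, start Z0 = {t0}, add states with some successor in Z. Z1 = {t0, t2}; Z2 = {t0, t2, t4}; fixed.
Sat(EF (r ∧ a)) = {t0, t2, t4}

{t0, t2, t4}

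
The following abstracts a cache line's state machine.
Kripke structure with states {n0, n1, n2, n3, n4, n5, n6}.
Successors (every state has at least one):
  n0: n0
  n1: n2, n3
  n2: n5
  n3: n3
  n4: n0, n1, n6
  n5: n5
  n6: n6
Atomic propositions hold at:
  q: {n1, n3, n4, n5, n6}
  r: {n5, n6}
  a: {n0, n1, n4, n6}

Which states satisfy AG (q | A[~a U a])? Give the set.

{n0, n3, n5, n6}

Sat(~a) = {n2, n3, n5}
A[~a U a]: least fixpoint, start Z0 = Sat(a) = {n0, n1, n4, n6}, add states in Sat(~a) with every successor in Z. Already a fixed point.
Sat(A[~a U a]) = {n0, n1, n4, n6}
Sat(q | A[~a U a]) = {n0, n1, n3, n4, n5, n6}
AG (q | A[~a U a]): greatest fixpoint, start Z0 = {n0, n1, n3, n4, n5, n6}, keep only states in Sat with every successor in Z. Z1 = {n0, n3, n4, n5, n6}; Z2 = {n0, n3, n5, n6}; fixed.
Sat(AG (q | A[~a U a])) = {n0, n3, n5, n6}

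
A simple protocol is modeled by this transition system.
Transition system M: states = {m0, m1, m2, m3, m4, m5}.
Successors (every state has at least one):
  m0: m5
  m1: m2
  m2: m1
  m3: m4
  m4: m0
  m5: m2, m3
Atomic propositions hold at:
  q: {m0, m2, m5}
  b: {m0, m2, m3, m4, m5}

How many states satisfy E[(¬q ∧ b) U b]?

5

Sat(¬q) = {m1, m3, m4}
Sat(¬q ∧ b) = {m3, m4}
E[(¬q ∧ b) U b]: least fixpoint, start Z0 = Sat(b) = {m0, m2, m3, m4, m5}, add states in Sat(¬q ∧ b) with some successor in Z. Already a fixed point.
Sat(E[(¬q ∧ b) U b]) = {m0, m2, m3, m4, m5}
|Sat(E[(¬q ∧ b) U b])| = |{m0, m2, m3, m4, m5}| = 5.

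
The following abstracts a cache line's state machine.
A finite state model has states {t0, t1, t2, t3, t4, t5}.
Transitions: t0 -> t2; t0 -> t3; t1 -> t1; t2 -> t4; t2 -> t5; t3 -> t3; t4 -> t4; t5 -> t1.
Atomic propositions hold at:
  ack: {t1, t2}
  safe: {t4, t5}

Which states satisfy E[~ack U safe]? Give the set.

{t4, t5}

Sat(~ack) = {t0, t3, t4, t5}
E[~ack U safe]: least fixpoint, start Z0 = Sat(safe) = {t4, t5}, add states in Sat(~ack) with some successor in Z. Already a fixed point.
Sat(E[~ack U safe]) = {t4, t5}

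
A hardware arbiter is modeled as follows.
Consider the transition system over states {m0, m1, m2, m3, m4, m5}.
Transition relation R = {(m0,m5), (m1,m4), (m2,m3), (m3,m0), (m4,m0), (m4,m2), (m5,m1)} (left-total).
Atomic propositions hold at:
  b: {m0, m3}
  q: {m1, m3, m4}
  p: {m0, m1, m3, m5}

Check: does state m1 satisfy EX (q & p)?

No

Sat(q & p) = {m1, m3}
Sat(EX (q & p)) = {s : some successor in {m1, m3}} = {m2, m5}
m1 ∉ Sat(EX (q & p)) = {m2, m5}, so the formula does not hold at m1.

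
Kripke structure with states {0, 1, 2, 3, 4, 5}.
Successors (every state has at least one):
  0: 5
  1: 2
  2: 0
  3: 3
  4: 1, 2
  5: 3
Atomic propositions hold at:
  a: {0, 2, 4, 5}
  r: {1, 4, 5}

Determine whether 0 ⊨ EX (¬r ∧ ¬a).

Sat(¬r) = {0, 2, 3}
Sat(¬a) = {1, 3}
Sat(¬r ∧ ¬a) = {3}
Sat(EX (¬r ∧ ¬a)) = {s : some successor in {3}} = {3, 5}
0 ∉ Sat(EX (¬r ∧ ¬a)) = {3, 5}, so the formula does not hold at 0.

No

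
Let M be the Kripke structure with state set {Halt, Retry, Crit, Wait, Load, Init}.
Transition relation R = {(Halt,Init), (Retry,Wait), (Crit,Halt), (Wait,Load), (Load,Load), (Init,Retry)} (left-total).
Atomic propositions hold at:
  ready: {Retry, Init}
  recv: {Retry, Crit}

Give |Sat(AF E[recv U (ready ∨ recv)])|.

Sat(ready ∨ recv) = {Retry, Crit, Init}
E[recv U (ready ∨ recv)]: least fixpoint, start Z0 = Sat((ready ∨ recv)) = {Retry, Crit, Init}, add states in Sat(recv) with some successor in Z. Already a fixed point.
Sat(E[recv U (ready ∨ recv)]) = {Retry, Crit, Init}
AF E[recv U (ready ∨ recv)]: least fixpoint, start Z0 = {Retry, Crit, Init}, add states with every successor in Z. Z1 = {Halt, Retry, Crit, Init}; fixed.
Sat(AF E[recv U (ready ∨ recv)]) = {Halt, Retry, Crit, Init}
|Sat(AF E[recv U (ready ∨ recv)])| = |{Halt, Retry, Crit, Init}| = 4.

4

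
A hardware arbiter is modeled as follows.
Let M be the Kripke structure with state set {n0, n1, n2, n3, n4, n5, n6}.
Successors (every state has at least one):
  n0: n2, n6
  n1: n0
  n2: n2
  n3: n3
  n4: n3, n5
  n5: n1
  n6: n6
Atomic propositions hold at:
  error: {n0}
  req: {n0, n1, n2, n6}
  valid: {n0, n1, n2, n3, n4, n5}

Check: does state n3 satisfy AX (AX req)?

No

Sat(AX req) = {s : every successor in {n0, n1, n2, n6}} = {n0, n1, n2, n5, n6}
Sat(AX (AX req)) = {s : every successor in {n0, n1, n2, n5, n6}} = {n0, n1, n2, n5, n6}
n3 ∉ Sat(AX (AX req)) = {n0, n1, n2, n5, n6}, so the formula does not hold at n3.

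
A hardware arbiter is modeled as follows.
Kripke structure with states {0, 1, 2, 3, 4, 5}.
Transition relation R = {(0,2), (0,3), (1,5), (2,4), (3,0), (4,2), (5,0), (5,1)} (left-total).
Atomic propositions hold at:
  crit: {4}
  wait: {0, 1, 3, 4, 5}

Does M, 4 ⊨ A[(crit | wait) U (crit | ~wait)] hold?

Yes

Sat(crit | wait) = {0, 1, 3, 4, 5}
Sat(~wait) = {2}
Sat(crit | ~wait) = {2, 4}
A[(crit | wait) U (crit | ~wait)]: least fixpoint, start Z0 = Sat((crit | ~wait)) = {2, 4}, add states in Sat(crit | wait) with every successor in Z. Already a fixed point.
Sat(A[(crit | wait) U (crit | ~wait)]) = {2, 4}
4 ∈ Sat(A[(crit | wait) U (crit | ~wait)]) = {2, 4}, so the formula holds at 4.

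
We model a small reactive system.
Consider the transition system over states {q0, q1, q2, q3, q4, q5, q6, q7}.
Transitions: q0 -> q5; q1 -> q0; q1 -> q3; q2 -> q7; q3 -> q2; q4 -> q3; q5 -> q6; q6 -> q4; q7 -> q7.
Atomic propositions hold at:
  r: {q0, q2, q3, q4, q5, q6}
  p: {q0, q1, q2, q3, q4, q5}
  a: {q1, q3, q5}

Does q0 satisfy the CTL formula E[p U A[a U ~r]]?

Sat(~r) = {q1, q7}
A[a U ~r]: least fixpoint, start Z0 = Sat(~r) = {q1, q7}, add states in Sat(a) with every successor in Z. Already a fixed point.
Sat(A[a U ~r]) = {q1, q7}
E[p U A[a U ~r]]: least fixpoint, start Z0 = Sat(A[a U ~r]) = {q1, q7}, add states in Sat(p) with some successor in Z. Z1 = {q1, q2, q7}; Z2 = {q1, q2, q3, q7}; Z3 = {q1, q2, q3, q4, q7}; fixed.
Sat(E[p U A[a U ~r]]) = {q1, q2, q3, q4, q7}
q0 ∉ Sat(E[p U A[a U ~r]]) = {q1, q2, q3, q4, q7}, so the formula does not hold at q0.

No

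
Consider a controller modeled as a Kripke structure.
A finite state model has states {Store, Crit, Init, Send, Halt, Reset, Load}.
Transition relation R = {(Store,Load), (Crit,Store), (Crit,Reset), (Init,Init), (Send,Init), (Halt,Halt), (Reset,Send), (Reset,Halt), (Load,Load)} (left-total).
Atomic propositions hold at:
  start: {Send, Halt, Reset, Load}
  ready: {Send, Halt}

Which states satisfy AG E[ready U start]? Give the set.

E[ready U start]: least fixpoint, start Z0 = Sat(start) = {Send, Halt, Reset, Load}, add states in Sat(ready) with some successor in Z. Already a fixed point.
Sat(E[ready U start]) = {Send, Halt, Reset, Load}
AG E[ready U start]: greatest fixpoint, start Z0 = {Send, Halt, Reset, Load}, keep only states in Sat with every successor in Z. Z1 = {Halt, Reset, Load}; Z2 = {Halt, Load}; fixed.
Sat(AG E[ready U start]) = {Halt, Load}

{Halt, Load}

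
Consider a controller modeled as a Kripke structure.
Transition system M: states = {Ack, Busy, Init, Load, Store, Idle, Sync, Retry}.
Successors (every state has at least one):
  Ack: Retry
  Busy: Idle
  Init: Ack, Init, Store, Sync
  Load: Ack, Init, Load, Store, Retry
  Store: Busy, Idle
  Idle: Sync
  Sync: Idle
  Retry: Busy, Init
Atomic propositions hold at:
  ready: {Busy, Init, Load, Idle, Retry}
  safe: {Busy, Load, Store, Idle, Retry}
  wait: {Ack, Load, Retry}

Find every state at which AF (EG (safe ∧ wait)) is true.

Sat(safe ∧ wait) = {Load, Retry}
EG (safe ∧ wait): greatest fixpoint, start Z0 = {Load, Retry}, keep only states in Sat with some successor in Z. Z1 = {Load}; fixed.
Sat(EG (safe ∧ wait)) = {Load}
AF (EG (safe ∧ wait)): least fixpoint, start Z0 = {Load}, add states with every successor in Z. Already a fixed point.
Sat(AF (EG (safe ∧ wait))) = {Load}

{Load}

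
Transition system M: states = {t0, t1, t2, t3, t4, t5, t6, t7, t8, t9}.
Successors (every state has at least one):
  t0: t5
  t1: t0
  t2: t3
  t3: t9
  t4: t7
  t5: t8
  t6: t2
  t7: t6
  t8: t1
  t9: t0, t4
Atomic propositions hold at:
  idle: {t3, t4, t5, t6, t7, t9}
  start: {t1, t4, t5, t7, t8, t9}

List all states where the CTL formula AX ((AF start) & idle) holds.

AF start: least fixpoint, start Z0 = {t1, t4, t5, t7, t8, t9}, add states with every successor in Z. Z1 = {t0, t1, t3, t4, t5, t7, t8, t9}; Z2 = {t0, t1, t2, t3, t4, t5, t7, t8, t9}; Z3 = {t0, t1, t2, t3, t4, t5, t6, t7, t8, t9}; fixed.
Sat(AF start) = {t0, t1, t2, t3, t4, t5, t6, t7, t8, t9}
Sat((AF start) & idle) = {t3, t4, t5, t6, t7, t9}
Sat(AX ((AF start) & idle)) = {s : every successor in {t3, t4, t5, t6, t7, t9}} = {t0, t2, t3, t4, t7}

{t0, t2, t3, t4, t7}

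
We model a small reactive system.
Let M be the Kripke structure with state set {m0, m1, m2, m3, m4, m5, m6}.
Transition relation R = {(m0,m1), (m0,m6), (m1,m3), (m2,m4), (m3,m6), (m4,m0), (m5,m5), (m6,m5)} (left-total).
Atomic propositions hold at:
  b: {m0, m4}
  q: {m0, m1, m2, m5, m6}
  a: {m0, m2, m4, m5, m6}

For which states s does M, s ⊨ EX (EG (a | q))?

{m0, m2, m3, m4, m5, m6}

Sat(a | q) = {m0, m1, m2, m4, m5, m6}
EG (a | q): greatest fixpoint, start Z0 = {m0, m1, m2, m4, m5, m6}, keep only states in Sat with some successor in Z. Z1 = {m0, m2, m4, m5, m6}; fixed.
Sat(EG (a | q)) = {m0, m2, m4, m5, m6}
Sat(EX (EG (a | q))) = {s : some successor in {m0, m2, m4, m5, m6}} = {m0, m2, m3, m4, m5, m6}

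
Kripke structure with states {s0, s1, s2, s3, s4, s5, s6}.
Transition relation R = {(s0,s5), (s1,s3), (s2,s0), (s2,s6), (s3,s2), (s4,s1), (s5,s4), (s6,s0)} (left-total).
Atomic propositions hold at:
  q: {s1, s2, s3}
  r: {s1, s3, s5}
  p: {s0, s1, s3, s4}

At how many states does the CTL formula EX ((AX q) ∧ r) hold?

2

Sat(AX q) = {s : every successor in {s1, s2, s3}} = {s1, s3, s4}
Sat((AX q) ∧ r) = {s1, s3}
Sat(EX ((AX q) ∧ r)) = {s : some successor in {s1, s3}} = {s1, s4}
|Sat(EX ((AX q) ∧ r))| = |{s1, s4}| = 2.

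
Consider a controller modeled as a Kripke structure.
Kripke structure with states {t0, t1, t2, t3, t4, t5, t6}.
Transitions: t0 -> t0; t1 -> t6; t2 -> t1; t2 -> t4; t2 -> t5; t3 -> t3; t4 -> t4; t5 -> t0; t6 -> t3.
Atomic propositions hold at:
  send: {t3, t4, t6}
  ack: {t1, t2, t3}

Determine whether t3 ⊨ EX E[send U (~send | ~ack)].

Sat(~send) = {t0, t1, t2, t5}
Sat(~ack) = {t0, t4, t5, t6}
Sat(~send | ~ack) = {t0, t1, t2, t4, t5, t6}
E[send U (~send | ~ack)]: least fixpoint, start Z0 = Sat((~send | ~ack)) = {t0, t1, t2, t4, t5, t6}, add states in Sat(send) with some successor in Z. Already a fixed point.
Sat(E[send U (~send | ~ack)]) = {t0, t1, t2, t4, t5, t6}
Sat(EX E[send U (~send | ~ack)]) = {s : some successor in {t0, t1, t2, t4, t5, t6}} = {t0, t1, t2, t4, t5}
t3 ∉ Sat(EX E[send U (~send | ~ack)]) = {t0, t1, t2, t4, t5}, so the formula does not hold at t3.

No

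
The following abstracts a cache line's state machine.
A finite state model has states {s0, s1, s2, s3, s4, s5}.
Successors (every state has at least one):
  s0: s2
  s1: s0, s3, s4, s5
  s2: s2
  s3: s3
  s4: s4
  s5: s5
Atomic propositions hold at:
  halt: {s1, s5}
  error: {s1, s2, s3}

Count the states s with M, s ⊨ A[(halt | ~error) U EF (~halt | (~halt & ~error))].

5

Sat(~error) = {s0, s4, s5}
Sat(halt | ~error) = {s0, s1, s4, s5}
Sat(~halt) = {s0, s2, s3, s4}
Sat(~halt & ~error) = {s0, s4}
Sat(~halt | (~halt & ~error)) = {s0, s2, s3, s4}
EF (~halt | (~halt & ~error)): least fixpoint, start Z0 = {s0, s2, s3, s4}, add states with some successor in Z. Z1 = {s0, s1, s2, s3, s4}; fixed.
Sat(EF (~halt | (~halt & ~error))) = {s0, s1, s2, s3, s4}
A[(halt | ~error) U EF (~halt | (~halt & ~error))]: least fixpoint, start Z0 = Sat(EF (~halt | (~halt & ~error))) = {s0, s1, s2, s3, s4}, add states in Sat(halt | ~error) with every successor in Z. Already a fixed point.
Sat(A[(halt | ~error) U EF (~halt | (~halt & ~error))]) = {s0, s1, s2, s3, s4}
|Sat(A[(halt | ~error) U EF (~halt | (~halt & ~error))])| = |{s0, s1, s2, s3, s4}| = 5.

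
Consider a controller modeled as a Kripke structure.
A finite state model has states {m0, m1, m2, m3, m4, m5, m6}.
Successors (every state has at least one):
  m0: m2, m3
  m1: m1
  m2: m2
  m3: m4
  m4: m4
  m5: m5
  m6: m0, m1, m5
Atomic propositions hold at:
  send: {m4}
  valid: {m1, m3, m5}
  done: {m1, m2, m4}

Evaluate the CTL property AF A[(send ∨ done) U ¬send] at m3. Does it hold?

Yes

Sat(send ∨ done) = {m1, m2, m4}
Sat(¬send) = {m0, m1, m2, m3, m5, m6}
A[(send ∨ done) U ¬send]: least fixpoint, start Z0 = Sat(¬send) = {m0, m1, m2, m3, m5, m6}, add states in Sat(send ∨ done) with every successor in Z. Already a fixed point.
Sat(A[(send ∨ done) U ¬send]) = {m0, m1, m2, m3, m5, m6}
AF A[(send ∨ done) U ¬send]: least fixpoint, start Z0 = {m0, m1, m2, m3, m5, m6}, add states with every successor in Z. Already a fixed point.
Sat(AF A[(send ∨ done) U ¬send]) = {m0, m1, m2, m3, m5, m6}
m3 ∈ Sat(AF A[(send ∨ done) U ¬send]) = {m0, m1, m2, m3, m5, m6}, so the formula holds at m3.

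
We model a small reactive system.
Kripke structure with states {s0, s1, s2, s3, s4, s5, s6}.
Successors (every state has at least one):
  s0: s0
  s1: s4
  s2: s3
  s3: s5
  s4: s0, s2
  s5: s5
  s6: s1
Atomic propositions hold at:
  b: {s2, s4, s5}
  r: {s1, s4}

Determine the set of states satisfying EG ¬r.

Sat(¬r) = {s0, s2, s3, s5, s6}
EG ¬r: greatest fixpoint, start Z0 = {s0, s2, s3, s5, s6}, keep only states in Sat with some successor in Z. Z1 = {s0, s2, s3, s5}; fixed.
Sat(EG ¬r) = {s0, s2, s3, s5}

{s0, s2, s3, s5}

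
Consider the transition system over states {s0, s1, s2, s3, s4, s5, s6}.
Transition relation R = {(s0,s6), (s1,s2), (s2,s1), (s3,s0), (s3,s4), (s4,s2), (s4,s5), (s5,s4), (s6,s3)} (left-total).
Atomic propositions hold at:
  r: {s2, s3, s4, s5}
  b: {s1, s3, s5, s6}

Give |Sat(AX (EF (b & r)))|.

4

Sat(b & r) = {s3, s5}
EF (b & r): least fixpoint, start Z0 = {s3, s5}, add states with some successor in Z. Z1 = {s3, s4, s5, s6}; Z2 = {s0, s3, s4, s5, s6}; fixed.
Sat(EF (b & r)) = {s0, s3, s4, s5, s6}
Sat(AX (EF (b & r))) = {s : every successor in {s0, s3, s4, s5, s6}} = {s0, s3, s5, s6}
|Sat(AX (EF (b & r)))| = |{s0, s3, s5, s6}| = 4.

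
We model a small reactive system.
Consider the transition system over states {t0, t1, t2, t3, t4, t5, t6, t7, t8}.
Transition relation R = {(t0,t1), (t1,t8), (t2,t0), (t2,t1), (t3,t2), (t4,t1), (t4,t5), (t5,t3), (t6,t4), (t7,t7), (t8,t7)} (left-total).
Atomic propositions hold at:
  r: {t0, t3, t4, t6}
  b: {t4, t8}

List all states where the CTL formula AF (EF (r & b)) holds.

{t4, t6}

Sat(r & b) = {t4}
EF (r & b): least fixpoint, start Z0 = {t4}, add states with some successor in Z. Z1 = {t4, t6}; fixed.
Sat(EF (r & b)) = {t4, t6}
AF (EF (r & b)): least fixpoint, start Z0 = {t4, t6}, add states with every successor in Z. Already a fixed point.
Sat(AF (EF (r & b))) = {t4, t6}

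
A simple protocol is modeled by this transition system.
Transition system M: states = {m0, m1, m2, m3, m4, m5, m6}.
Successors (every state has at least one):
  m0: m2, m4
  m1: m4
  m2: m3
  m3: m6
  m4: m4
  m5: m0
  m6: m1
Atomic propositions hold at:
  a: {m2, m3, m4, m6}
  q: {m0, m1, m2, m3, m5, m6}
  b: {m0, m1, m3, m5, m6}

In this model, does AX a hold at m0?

Yes

Sat(AX a) = {s : every successor in {m2, m3, m4, m6}} = {m0, m1, m2, m3, m4}
m0 ∈ Sat(AX a) = {m0, m1, m2, m3, m4}, so the formula holds at m0.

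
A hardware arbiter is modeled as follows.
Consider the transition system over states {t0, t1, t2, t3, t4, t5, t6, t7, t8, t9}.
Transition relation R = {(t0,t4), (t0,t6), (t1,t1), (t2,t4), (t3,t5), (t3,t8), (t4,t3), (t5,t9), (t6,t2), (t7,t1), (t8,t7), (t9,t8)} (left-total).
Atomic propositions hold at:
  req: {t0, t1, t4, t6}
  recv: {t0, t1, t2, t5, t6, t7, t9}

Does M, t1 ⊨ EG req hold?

Yes

EG req: greatest fixpoint, start Z0 = {t0, t1, t4, t6}, keep only states in Sat with some successor in Z. Z1 = {t0, t1}; Z2 = {t1}; fixed.
Sat(EG req) = {t1}
t1 ∈ Sat(EG req) = {t1}, so the formula holds at t1.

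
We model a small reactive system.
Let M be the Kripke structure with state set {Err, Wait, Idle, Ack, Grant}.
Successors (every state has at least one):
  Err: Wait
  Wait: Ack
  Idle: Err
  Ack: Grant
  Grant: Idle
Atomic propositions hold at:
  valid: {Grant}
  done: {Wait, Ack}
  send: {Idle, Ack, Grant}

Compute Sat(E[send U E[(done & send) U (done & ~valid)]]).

Sat(done & send) = {Ack}
Sat(~valid) = {Err, Wait, Idle, Ack}
Sat(done & ~valid) = {Wait, Ack}
E[(done & send) U (done & ~valid)]: least fixpoint, start Z0 = Sat((done & ~valid)) = {Wait, Ack}, add states in Sat(done & send) with some successor in Z. Already a fixed point.
Sat(E[(done & send) U (done & ~valid)]) = {Wait, Ack}
E[send U E[(done & send) U (done & ~valid)]]: least fixpoint, start Z0 = Sat(E[(done & send) U (done & ~valid)]) = {Wait, Ack}, add states in Sat(send) with some successor in Z. Already a fixed point.
Sat(E[send U E[(done & send) U (done & ~valid)]]) = {Wait, Ack}

{Wait, Ack}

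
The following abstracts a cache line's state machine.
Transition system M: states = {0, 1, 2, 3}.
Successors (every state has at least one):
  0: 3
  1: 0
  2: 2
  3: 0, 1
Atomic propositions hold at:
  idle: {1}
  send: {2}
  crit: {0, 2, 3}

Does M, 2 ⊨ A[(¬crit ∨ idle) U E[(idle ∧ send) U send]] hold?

Yes

Sat(¬crit) = {1}
Sat(¬crit ∨ idle) = {1}
Sat(idle ∧ send) = ∅
E[(idle ∧ send) U send]: least fixpoint, start Z0 = Sat(send) = {2}, add states in Sat(idle ∧ send) with some successor in Z. Already a fixed point.
Sat(E[(idle ∧ send) U send]) = {2}
A[(¬crit ∨ idle) U E[(idle ∧ send) U send]]: least fixpoint, start Z0 = Sat(E[(idle ∧ send) U send]) = {2}, add states in Sat(¬crit ∨ idle) with every successor in Z. Already a fixed point.
Sat(A[(¬crit ∨ idle) U E[(idle ∧ send) U send]]) = {2}
2 ∈ Sat(A[(¬crit ∨ idle) U E[(idle ∧ send) U send]]) = {2}, so the formula holds at 2.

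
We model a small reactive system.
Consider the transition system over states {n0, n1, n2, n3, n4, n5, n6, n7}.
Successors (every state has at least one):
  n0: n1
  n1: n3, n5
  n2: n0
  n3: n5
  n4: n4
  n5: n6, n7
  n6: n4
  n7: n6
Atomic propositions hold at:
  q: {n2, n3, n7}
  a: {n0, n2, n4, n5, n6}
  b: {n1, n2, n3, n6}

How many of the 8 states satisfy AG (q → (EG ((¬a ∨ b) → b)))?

Sat(¬a) = {n1, n3, n7}
Sat(¬a ∨ b) = {n1, n2, n3, n6, n7}
Sat((¬a ∨ b) → b) = {n0, n1, n2, n3, n4, n5, n6}
EG ((¬a ∨ b) → b): greatest fixpoint, start Z0 = {n0, n1, n2, n3, n4, n5, n6}, keep only states in Sat with some successor in Z. Already a fixed point.
Sat(EG ((¬a ∨ b) → b)) = {n0, n1, n2, n3, n4, n5, n6}
Sat(q → (EG ((¬a ∨ b) → b))) = {n0, n1, n2, n3, n4, n5, n6}
AG (q → (EG ((¬a ∨ b) → b))): greatest fixpoint, start Z0 = {n0, n1, n2, n3, n4, n5, n6}, keep only states in Sat with every successor in Z. Z1 = {n0, n1, n2, n3, n4, n6}; Z2 = {n0, n2, n4, n6}; Z3 = {n2, n4, n6}; Z4 = {n4, n6}; fixed.
Sat(AG (q → (EG ((¬a ∨ b) → b)))) = {n4, n6}
|Sat(AG (q → (EG ((¬a ∨ b) → b))))| = |{n4, n6}| = 2.

2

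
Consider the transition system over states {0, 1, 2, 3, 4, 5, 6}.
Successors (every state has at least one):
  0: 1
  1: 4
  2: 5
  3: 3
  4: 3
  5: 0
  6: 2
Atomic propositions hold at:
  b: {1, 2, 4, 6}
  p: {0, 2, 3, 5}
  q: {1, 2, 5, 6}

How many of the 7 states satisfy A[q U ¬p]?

Sat(¬p) = {1, 4, 6}
A[q U ¬p]: least fixpoint, start Z0 = Sat(¬p) = {1, 4, 6}, add states in Sat(q) with every successor in Z. Already a fixed point.
Sat(A[q U ¬p]) = {1, 4, 6}
|Sat(A[q U ¬p])| = |{1, 4, 6}| = 3.

3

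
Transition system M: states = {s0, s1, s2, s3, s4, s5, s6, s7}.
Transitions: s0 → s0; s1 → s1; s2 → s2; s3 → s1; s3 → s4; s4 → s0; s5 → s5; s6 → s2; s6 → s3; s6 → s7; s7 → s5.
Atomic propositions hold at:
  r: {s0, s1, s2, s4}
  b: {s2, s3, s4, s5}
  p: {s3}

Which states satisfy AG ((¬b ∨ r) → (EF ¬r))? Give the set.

{s5, s7}

Sat(¬b) = {s0, s1, s6, s7}
Sat(¬b ∨ r) = {s0, s1, s2, s4, s6, s7}
Sat(¬r) = {s3, s5, s6, s7}
EF ¬r: least fixpoint, start Z0 = {s3, s5, s6, s7}, add states with some successor in Z. Already a fixed point.
Sat(EF ¬r) = {s3, s5, s6, s7}
Sat((¬b ∨ r) → (EF ¬r)) = {s3, s5, s6, s7}
AG ((¬b ∨ r) → (EF ¬r)): greatest fixpoint, start Z0 = {s3, s5, s6, s7}, keep only states in Sat with every successor in Z. Z1 = {s5, s7}; fixed.
Sat(AG ((¬b ∨ r) → (EF ¬r))) = {s5, s7}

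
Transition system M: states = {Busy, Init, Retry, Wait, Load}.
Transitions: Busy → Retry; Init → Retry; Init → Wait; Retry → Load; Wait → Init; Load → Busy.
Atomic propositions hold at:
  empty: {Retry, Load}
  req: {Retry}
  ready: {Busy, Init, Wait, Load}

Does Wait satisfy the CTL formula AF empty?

AF empty: least fixpoint, start Z0 = {Retry, Load}, add states with every successor in Z. Z1 = {Busy, Retry, Load}; fixed.
Sat(AF empty) = {Busy, Retry, Load}
Wait ∉ Sat(AF empty) = {Busy, Retry, Load}, so the formula does not hold at Wait.

No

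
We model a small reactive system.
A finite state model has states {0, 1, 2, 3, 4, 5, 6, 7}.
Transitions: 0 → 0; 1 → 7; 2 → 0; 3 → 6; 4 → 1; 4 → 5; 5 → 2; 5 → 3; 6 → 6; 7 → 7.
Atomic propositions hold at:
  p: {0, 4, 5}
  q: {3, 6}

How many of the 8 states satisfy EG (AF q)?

AF q: least fixpoint, start Z0 = {3, 6}, add states with every successor in Z. Already a fixed point.
Sat(AF q) = {3, 6}
EG (AF q): greatest fixpoint, start Z0 = {3, 6}, keep only states in Sat with some successor in Z. Already a fixed point.
Sat(EG (AF q)) = {3, 6}
|Sat(EG (AF q))| = |{3, 6}| = 2.

2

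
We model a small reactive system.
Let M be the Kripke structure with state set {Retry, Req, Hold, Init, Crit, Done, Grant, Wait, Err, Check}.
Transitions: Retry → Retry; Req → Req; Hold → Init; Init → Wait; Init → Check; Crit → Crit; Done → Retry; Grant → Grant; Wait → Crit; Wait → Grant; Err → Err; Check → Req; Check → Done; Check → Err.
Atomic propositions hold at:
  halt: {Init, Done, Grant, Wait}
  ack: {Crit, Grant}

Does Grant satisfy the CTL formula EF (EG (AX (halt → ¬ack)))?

Sat(¬ack) = {Retry, Req, Hold, Init, Done, Wait, Err, Check}
Sat(halt → ¬ack) = {Retry, Req, Hold, Init, Crit, Done, Wait, Err, Check}
Sat(AX (halt → ¬ack)) = {s : every successor in {Retry, Req, Hold, Init, Crit, Done, Wait, Err, Check}} = {Retry, Req, Hold, Init, Crit, Done, Err, Check}
EG (AX (halt → ¬ack)): greatest fixpoint, start Z0 = {Retry, Req, Hold, Init, Crit, Done, Err, Check}, keep only states in Sat with some successor in Z. Already a fixed point.
Sat(EG (AX (halt → ¬ack))) = {Retry, Req, Hold, Init, Crit, Done, Err, Check}
EF (EG (AX (halt → ¬ack))): least fixpoint, start Z0 = {Retry, Req, Hold, Init, Crit, Done, Err, Check}, add states with some successor in Z. Z1 = {Retry, Req, Hold, Init, Crit, Done, Wait, Err, Check}; fixed.
Sat(EF (EG (AX (halt → ¬ack)))) = {Retry, Req, Hold, Init, Crit, Done, Wait, Err, Check}
Grant ∉ Sat(EF (EG (AX (halt → ¬ack)))) = {Retry, Req, Hold, Init, Crit, Done, Wait, Err, Check}, so the formula does not hold at Grant.

No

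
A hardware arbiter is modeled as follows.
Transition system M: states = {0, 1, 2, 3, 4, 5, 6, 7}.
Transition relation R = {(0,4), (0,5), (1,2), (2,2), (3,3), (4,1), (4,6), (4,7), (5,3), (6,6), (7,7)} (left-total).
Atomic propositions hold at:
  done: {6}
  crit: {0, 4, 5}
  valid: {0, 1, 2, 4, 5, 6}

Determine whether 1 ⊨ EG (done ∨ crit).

Sat(done ∨ crit) = {0, 4, 5, 6}
EG (done ∨ crit): greatest fixpoint, start Z0 = {0, 4, 5, 6}, keep only states in Sat with some successor in Z. Z1 = {0, 4, 6}; fixed.
Sat(EG (done ∨ crit)) = {0, 4, 6}
1 ∉ Sat(EG (done ∨ crit)) = {0, 4, 6}, so the formula does not hold at 1.

No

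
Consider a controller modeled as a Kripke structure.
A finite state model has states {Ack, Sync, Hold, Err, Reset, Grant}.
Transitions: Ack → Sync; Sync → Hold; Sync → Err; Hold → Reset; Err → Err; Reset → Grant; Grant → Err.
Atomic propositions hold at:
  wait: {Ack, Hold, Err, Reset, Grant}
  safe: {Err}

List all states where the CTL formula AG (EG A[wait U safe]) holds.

A[wait U safe]: least fixpoint, start Z0 = Sat(safe) = {Err}, add states in Sat(wait) with every successor in Z. Z1 = {Err, Grant}; Z2 = {Err, Reset, Grant}; Z3 = {Hold, Err, Reset, Grant}; fixed.
Sat(A[wait U safe]) = {Hold, Err, Reset, Grant}
EG A[wait U safe]: greatest fixpoint, start Z0 = {Hold, Err, Reset, Grant}, keep only states in Sat with some successor in Z. Already a fixed point.
Sat(EG A[wait U safe]) = {Hold, Err, Reset, Grant}
AG (EG A[wait U safe]): greatest fixpoint, start Z0 = {Hold, Err, Reset, Grant}, keep only states in Sat with every successor in Z. Already a fixed point.
Sat(AG (EG A[wait U safe])) = {Hold, Err, Reset, Grant}

{Hold, Err, Reset, Grant}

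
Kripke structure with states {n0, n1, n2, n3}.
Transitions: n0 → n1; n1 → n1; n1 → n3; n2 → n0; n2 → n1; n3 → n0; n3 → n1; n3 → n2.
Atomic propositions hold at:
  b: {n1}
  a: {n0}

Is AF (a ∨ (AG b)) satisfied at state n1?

AG b: greatest fixpoint, start Z0 = {n1}, keep only states in Sat with every successor in Z. Z1 = ∅; fixed.
Sat(AG b) = ∅
Sat(a ∨ (AG b)) = {n0}
AF (a ∨ (AG b)): least fixpoint, start Z0 = {n0}, add states with every successor in Z. Already a fixed point.
Sat(AF (a ∨ (AG b))) = {n0}
n1 ∉ Sat(AF (a ∨ (AG b))) = {n0}, so the formula does not hold at n1.

No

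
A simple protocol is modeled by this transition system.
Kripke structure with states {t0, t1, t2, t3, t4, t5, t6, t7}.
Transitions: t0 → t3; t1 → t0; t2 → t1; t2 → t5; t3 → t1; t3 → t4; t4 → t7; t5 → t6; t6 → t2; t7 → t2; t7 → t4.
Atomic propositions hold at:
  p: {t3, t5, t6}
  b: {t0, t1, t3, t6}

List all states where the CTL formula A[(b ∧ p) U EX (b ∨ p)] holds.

{t0, t1, t2, t3, t5, t6}

Sat(b ∧ p) = {t3, t6}
Sat(b ∨ p) = {t0, t1, t3, t5, t6}
Sat(EX (b ∨ p)) = {s : some successor in {t0, t1, t3, t5, t6}} = {t0, t1, t2, t3, t5}
A[(b ∧ p) U EX (b ∨ p)]: least fixpoint, start Z0 = Sat(EX (b ∨ p)) = {t0, t1, t2, t3, t5}, add states in Sat(b ∧ p) with every successor in Z. Z1 = {t0, t1, t2, t3, t5, t6}; fixed.
Sat(A[(b ∧ p) U EX (b ∨ p)]) = {t0, t1, t2, t3, t5, t6}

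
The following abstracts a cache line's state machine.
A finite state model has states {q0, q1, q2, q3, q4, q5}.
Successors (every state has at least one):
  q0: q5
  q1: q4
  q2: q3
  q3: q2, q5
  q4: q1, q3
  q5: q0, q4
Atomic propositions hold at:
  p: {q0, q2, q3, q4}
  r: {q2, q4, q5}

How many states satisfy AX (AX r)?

Sat(AX r) = {s : every successor in {q2, q4, q5}} = {q0, q1, q3}
Sat(AX (AX r)) = {s : every successor in {q0, q1, q3}} = {q2, q4}
|Sat(AX (AX r))| = |{q2, q4}| = 2.

2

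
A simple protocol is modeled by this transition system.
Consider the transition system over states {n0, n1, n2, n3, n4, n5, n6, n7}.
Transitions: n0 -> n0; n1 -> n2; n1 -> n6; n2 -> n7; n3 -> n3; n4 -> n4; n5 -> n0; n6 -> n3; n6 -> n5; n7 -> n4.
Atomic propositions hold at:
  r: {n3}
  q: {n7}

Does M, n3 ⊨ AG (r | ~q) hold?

Yes

Sat(~q) = {n0, n1, n2, n3, n4, n5, n6}
Sat(r | ~q) = {n0, n1, n2, n3, n4, n5, n6}
AG (r | ~q): greatest fixpoint, start Z0 = {n0, n1, n2, n3, n4, n5, n6}, keep only states in Sat with every successor in Z. Z1 = {n0, n1, n3, n4, n5, n6}; Z2 = {n0, n3, n4, n5, n6}; fixed.
Sat(AG (r | ~q)) = {n0, n3, n4, n5, n6}
n3 ∈ Sat(AG (r | ~q)) = {n0, n3, n4, n5, n6}, so the formula holds at n3.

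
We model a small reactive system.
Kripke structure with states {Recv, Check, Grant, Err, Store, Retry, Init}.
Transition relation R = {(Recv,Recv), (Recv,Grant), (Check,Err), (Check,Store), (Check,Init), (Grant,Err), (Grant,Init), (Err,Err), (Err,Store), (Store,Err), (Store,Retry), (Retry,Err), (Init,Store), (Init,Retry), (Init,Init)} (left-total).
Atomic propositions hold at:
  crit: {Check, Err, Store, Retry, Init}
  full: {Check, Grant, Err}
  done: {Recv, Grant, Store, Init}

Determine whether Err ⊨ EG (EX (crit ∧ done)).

Sat(crit ∧ done) = {Store, Init}
Sat(EX (crit ∧ done)) = {s : some successor in {Store, Init}} = {Check, Grant, Err, Init}
EG (EX (crit ∧ done)): greatest fixpoint, start Z0 = {Check, Grant, Err, Init}, keep only states in Sat with some successor in Z. Already a fixed point.
Sat(EG (EX (crit ∧ done))) = {Check, Grant, Err, Init}
Err ∈ Sat(EG (EX (crit ∧ done))) = {Check, Grant, Err, Init}, so the formula holds at Err.

Yes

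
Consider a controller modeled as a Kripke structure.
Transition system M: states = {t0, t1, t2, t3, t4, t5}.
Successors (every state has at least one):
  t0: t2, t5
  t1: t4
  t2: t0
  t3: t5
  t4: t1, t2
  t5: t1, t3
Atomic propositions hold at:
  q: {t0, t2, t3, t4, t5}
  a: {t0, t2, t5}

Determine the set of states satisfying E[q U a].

E[q U a]: least fixpoint, start Z0 = Sat(a) = {t0, t2, t5}, add states in Sat(q) with some successor in Z. Z1 = {t0, t2, t3, t4, t5}; fixed.
Sat(E[q U a]) = {t0, t2, t3, t4, t5}

{t0, t2, t3, t4, t5}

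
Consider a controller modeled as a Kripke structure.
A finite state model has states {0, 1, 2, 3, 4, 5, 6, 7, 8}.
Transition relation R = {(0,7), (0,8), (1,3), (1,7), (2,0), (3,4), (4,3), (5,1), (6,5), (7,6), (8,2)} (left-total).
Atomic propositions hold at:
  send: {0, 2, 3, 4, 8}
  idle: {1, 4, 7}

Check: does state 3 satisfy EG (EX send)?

Sat(EX send) = {s : some successor in {0, 2, 3, 4, 8}} = {0, 1, 2, 3, 4, 8}
EG (EX send): greatest fixpoint, start Z0 = {0, 1, 2, 3, 4, 8}, keep only states in Sat with some successor in Z. Already a fixed point.
Sat(EG (EX send)) = {0, 1, 2, 3, 4, 8}
3 ∈ Sat(EG (EX send)) = {0, 1, 2, 3, 4, 8}, so the formula holds at 3.

Yes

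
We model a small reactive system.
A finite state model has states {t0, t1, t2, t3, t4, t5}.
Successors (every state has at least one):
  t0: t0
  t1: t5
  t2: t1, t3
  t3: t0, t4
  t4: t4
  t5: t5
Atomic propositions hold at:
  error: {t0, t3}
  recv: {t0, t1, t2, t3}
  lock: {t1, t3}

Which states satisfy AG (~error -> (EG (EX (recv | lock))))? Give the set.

{t0}

Sat(~error) = {t1, t2, t4, t5}
Sat(recv | lock) = {t0, t1, t2, t3}
Sat(EX (recv | lock)) = {s : some successor in {t0, t1, t2, t3}} = {t0, t2, t3}
EG (EX (recv | lock)): greatest fixpoint, start Z0 = {t0, t2, t3}, keep only states in Sat with some successor in Z. Already a fixed point.
Sat(EG (EX (recv | lock))) = {t0, t2, t3}
Sat(~error -> (EG (EX (recv | lock)))) = {t0, t2, t3}
AG (~error -> (EG (EX (recv | lock)))): greatest fixpoint, start Z0 = {t0, t2, t3}, keep only states in Sat with every successor in Z. Z1 = {t0}; fixed.
Sat(AG (~error -> (EG (EX (recv | lock))))) = {t0}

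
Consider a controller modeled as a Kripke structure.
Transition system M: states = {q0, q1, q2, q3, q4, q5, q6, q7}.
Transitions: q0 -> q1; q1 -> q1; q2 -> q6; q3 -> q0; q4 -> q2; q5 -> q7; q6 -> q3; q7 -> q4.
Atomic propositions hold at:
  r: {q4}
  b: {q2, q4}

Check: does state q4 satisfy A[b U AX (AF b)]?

Yes

AF b: least fixpoint, start Z0 = {q2, q4}, add states with every successor in Z. Z1 = {q2, q4, q7}; Z2 = {q2, q4, q5, q7}; fixed.
Sat(AF b) = {q2, q4, q5, q7}
Sat(AX (AF b)) = {s : every successor in {q2, q4, q5, q7}} = {q4, q5, q7}
A[b U AX (AF b)]: least fixpoint, start Z0 = Sat(AX (AF b)) = {q4, q5, q7}, add states in Sat(b) with every successor in Z. Already a fixed point.
Sat(A[b U AX (AF b)]) = {q4, q5, q7}
q4 ∈ Sat(A[b U AX (AF b)]) = {q4, q5, q7}, so the formula holds at q4.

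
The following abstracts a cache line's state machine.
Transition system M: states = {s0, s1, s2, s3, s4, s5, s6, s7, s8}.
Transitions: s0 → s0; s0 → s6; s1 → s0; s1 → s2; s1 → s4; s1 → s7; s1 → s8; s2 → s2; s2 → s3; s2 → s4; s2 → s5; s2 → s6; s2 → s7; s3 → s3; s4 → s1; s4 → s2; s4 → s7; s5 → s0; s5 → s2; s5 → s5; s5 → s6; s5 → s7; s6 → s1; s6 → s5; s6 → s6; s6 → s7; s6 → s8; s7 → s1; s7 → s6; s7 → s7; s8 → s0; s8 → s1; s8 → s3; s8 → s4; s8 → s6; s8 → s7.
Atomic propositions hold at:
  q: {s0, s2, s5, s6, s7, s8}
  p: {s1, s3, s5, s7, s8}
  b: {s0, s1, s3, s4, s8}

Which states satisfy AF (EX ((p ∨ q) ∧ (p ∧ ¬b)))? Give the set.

Sat(p ∨ q) = {s0, s1, s2, s3, s5, s6, s7, s8}
Sat(¬b) = {s2, s5, s6, s7}
Sat(p ∧ ¬b) = {s5, s7}
Sat((p ∨ q) ∧ (p ∧ ¬b)) = {s5, s7}
Sat(EX ((p ∨ q) ∧ (p ∧ ¬b))) = {s : some successor in {s5, s7}} = {s1, s2, s4, s5, s6, s7, s8}
AF (EX ((p ∨ q) ∧ (p ∧ ¬b))): least fixpoint, start Z0 = {s1, s2, s4, s5, s6, s7, s8}, add states with every successor in Z. Already a fixed point.
Sat(AF (EX ((p ∨ q) ∧ (p ∧ ¬b)))) = {s1, s2, s4, s5, s6, s7, s8}

{s1, s2, s4, s5, s6, s7, s8}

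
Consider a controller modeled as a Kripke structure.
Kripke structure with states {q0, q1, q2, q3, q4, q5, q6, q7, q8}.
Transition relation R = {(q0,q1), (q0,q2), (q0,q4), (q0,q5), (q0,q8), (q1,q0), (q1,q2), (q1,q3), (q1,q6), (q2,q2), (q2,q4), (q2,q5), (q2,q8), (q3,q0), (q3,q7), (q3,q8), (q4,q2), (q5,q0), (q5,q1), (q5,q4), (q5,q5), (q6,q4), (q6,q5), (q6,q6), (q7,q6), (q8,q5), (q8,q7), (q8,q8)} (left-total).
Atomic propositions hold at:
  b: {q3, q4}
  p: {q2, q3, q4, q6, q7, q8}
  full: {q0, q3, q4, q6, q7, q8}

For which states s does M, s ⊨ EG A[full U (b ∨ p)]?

Sat(b ∨ p) = {q2, q3, q4, q6, q7, q8}
A[full U (b ∨ p)]: least fixpoint, start Z0 = Sat((b ∨ p)) = {q2, q3, q4, q6, q7, q8}, add states in Sat(full) with every successor in Z. Already a fixed point.
Sat(A[full U (b ∨ p)]) = {q2, q3, q4, q6, q7, q8}
EG A[full U (b ∨ p)]: greatest fixpoint, start Z0 = {q2, q3, q4, q6, q7, q8}, keep only states in Sat with some successor in Z. Already a fixed point.
Sat(EG A[full U (b ∨ p)]) = {q2, q3, q4, q6, q7, q8}

{q2, q3, q4, q6, q7, q8}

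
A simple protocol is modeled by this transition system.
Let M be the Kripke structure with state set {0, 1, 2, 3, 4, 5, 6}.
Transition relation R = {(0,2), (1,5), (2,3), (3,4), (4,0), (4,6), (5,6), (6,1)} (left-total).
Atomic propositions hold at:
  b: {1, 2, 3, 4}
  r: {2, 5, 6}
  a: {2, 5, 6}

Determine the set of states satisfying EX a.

{0, 1, 4, 5}

Sat(EX a) = {s : some successor in {2, 5, 6}} = {0, 1, 4, 5}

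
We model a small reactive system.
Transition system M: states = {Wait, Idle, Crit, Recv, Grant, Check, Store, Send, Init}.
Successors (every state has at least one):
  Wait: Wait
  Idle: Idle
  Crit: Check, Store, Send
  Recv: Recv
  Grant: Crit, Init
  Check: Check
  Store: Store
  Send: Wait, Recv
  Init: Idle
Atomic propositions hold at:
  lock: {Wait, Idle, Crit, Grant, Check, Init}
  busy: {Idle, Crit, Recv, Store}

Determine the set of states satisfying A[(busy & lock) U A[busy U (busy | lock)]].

{Wait, Idle, Crit, Recv, Grant, Check, Store, Init}

Sat(busy & lock) = {Idle, Crit}
Sat(busy | lock) = {Wait, Idle, Crit, Recv, Grant, Check, Store, Init}
A[busy U (busy | lock)]: least fixpoint, start Z0 = Sat((busy | lock)) = {Wait, Idle, Crit, Recv, Grant, Check, Store, Init}, add states in Sat(busy) with every successor in Z. Already a fixed point.
Sat(A[busy U (busy | lock)]) = {Wait, Idle, Crit, Recv, Grant, Check, Store, Init}
A[(busy & lock) U A[busy U (busy | lock)]]: least fixpoint, start Z0 = Sat(A[busy U (busy | lock)]) = {Wait, Idle, Crit, Recv, Grant, Check, Store, Init}, add states in Sat(busy & lock) with every successor in Z. Already a fixed point.
Sat(A[(busy & lock) U A[busy U (busy | lock)]]) = {Wait, Idle, Crit, Recv, Grant, Check, Store, Init}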